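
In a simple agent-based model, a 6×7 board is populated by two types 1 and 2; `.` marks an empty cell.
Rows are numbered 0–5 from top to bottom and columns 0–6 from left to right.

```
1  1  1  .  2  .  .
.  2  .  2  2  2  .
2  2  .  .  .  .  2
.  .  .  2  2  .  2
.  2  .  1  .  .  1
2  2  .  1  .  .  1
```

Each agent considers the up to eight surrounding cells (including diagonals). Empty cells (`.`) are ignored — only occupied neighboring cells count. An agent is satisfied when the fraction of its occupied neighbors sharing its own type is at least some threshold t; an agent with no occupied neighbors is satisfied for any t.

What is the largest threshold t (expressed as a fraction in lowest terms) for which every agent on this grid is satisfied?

1/3

(0,0)1 1/2
(0,1)1 2/3
(0,2)1 1/3
(0,4)2 3/3
(1,1)2 2/5
(1,3)2 2/3
(1,4)2 3/3
(1,5)2 3/3
(2,0)2 2/2
(2,1)2 2/2
(2,6)2 2/2
(3,3)2 1/2
(3,4)2 1/2
(3,6)2 1/2
(4,1)2 2/2
(4,3)1 1/3
(4,6)1 1/2
(5,0)2 2/2
(5,1)2 2/2
(5,3)1 1/1
(5,6)1 1/1
The smallest same-type fraction is 1/3 at (0,2), which reduces to 1/3. Any threshold above that leaves this agent unsatisfied.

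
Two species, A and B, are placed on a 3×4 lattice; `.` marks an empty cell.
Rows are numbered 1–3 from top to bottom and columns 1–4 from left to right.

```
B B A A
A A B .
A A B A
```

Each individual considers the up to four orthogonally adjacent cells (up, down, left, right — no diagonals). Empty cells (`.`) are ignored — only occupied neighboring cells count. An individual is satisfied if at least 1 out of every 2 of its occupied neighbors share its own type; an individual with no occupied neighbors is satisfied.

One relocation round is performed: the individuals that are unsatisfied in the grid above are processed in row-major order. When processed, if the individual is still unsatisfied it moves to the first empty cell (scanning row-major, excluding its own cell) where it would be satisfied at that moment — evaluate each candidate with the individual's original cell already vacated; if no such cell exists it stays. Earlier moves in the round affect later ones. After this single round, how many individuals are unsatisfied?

Initially unsatisfied (in order): (1,2), (1,3), (2,3), (3,3), (3,4).
  (1,2): no empty cell satisfies it; stays.
  (1,3) → (2,4).
  (2,3) → (1,3).
  (3,3): no empty cell satisfies it; stays.
  (3,4): now satisfied by earlier moves; stays.
Resulting grid:
B B B A
A A . A
A A B A
Unsatisfied now: (3,3).

1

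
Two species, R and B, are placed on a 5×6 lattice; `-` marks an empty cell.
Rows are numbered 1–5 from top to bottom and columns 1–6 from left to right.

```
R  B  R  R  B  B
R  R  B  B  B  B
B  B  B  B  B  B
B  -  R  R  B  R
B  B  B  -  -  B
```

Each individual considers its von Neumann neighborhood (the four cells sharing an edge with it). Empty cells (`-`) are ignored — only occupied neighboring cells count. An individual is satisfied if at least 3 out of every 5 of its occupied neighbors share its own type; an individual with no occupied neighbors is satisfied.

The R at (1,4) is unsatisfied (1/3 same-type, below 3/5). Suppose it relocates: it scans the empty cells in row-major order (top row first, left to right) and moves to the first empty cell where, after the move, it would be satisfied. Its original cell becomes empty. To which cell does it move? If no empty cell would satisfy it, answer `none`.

none

Vacating (1,4). Empty cells in order:
  (4,2): 1/4 same-type → still unsatisfied.
  (5,4): 1/2 same-type → still unsatisfied.
  (5,5): 0/2 same-type → still unsatisfied.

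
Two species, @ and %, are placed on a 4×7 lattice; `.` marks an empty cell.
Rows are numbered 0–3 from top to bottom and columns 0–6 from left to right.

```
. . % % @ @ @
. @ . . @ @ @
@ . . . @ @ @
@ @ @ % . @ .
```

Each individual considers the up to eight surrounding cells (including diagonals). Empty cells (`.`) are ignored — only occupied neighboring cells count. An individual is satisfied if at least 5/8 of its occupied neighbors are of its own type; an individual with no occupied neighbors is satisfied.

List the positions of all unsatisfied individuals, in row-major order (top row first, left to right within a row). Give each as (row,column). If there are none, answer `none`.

(0,2)% 1/2 unhappy
(0,3)% 1/3 unhappy
(0,4)@ 3/4 ok
(0,5)@ 5/5 ok
(0,6)@ 3/3 ok
(1,1)@ 1/2 unhappy
(1,4)@ 5/6 ok
(1,5)@ 8/8 ok
(1,6)@ 5/5 ok
(2,0)@ 3/3 ok
(2,4)@ 4/5 ok
(2,5)@ 6/6 ok
(2,6)@ 4/4 ok
(3,0)@ 2/2 ok
(3,1)@ 3/3 ok
(3,2)@ 1/2 unhappy
(3,3)% 0/2 unhappy
(3,5)@ 3/3 ok

(0,2), (0,3), (1,1), (3,2), (3,3)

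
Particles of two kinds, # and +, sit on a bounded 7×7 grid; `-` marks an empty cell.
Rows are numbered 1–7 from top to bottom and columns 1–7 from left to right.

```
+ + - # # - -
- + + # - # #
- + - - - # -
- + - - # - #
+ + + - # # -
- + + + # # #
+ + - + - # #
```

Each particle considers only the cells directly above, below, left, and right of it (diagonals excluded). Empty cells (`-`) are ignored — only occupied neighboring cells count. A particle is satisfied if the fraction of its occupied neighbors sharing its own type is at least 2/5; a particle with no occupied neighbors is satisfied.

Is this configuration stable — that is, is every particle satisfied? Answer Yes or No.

Yes

(1,1)+ 1/1 ✓
(1,2)+ 2/2 ✓
(1,4)# 2/2 ✓
(1,5)# 1/1 ✓
(2,2)+ 3/3 ✓
(2,3)+ 1/2 ✓
(2,4)# 1/2 ✓
(2,6)# 2/2 ✓
(2,7)# 1/1 ✓
(3,2)+ 2/2 ✓
(3,6)# 1/1 ✓
(4,2)+ 2/2 ✓
(4,5)# 1/1 ✓
(4,7)# 0/0 ✓
(5,1)+ 1/1 ✓
(5,2)+ 4/4 ✓
(5,3)+ 2/2 ✓
(5,5)# 3/3 ✓
(5,6)# 2/2 ✓
(6,2)+ 3/3 ✓
(6,3)+ 3/3 ✓
(6,4)+ 2/3 ✓
(6,5)# 2/3 ✓
(6,6)# 4/4 ✓
(6,7)# 2/2 ✓
(7,1)+ 1/1 ✓
(7,2)+ 2/2 ✓
(7,4)+ 1/1 ✓
(7,6)# 2/2 ✓
(7,7)# 2/2 ✓
All meet the threshold, so the configuration is stable.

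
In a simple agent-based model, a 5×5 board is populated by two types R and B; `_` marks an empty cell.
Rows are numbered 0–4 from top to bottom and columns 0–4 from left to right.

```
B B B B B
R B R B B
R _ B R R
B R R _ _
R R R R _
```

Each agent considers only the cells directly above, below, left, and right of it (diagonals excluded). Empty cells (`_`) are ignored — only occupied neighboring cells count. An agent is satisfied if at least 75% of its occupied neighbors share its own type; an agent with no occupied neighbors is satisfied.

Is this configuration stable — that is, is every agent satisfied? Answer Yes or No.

(0,0)B 1/2 not
(0,1)B 3/3 satisfied
(0,2)B 2/3 not
(0,3)B 3/3 satisfied
(0,4)B 2/2 satisfied
(1,0)R 1/3 not
(1,1)B 1/3 not
(1,2)R 0/4 not
(1,3)B 2/4 not
(1,4)B 2/3 not
(2,0)R 1/2 not
(2,2)B 0/3 not
(2,3)R 1/3 not
(2,4)R 1/2 not
(3,0)B 0/3 not
(3,1)R 2/3 not
(3,2)R 2/3 not
(4,0)R 1/2 not
(4,1)R 3/3 satisfied
(4,2)R 3/3 satisfied
(4,3)R 1/1 satisfied
For instance (0,0) has only 1/2 same-type neighbors, below 3/4.

No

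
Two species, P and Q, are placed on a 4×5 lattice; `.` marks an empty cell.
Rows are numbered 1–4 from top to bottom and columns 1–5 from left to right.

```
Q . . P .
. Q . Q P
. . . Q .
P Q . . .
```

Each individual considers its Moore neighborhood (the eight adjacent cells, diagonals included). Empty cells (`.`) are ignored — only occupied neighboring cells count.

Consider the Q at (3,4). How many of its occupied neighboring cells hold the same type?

1

Occupied neighbors of (3,4): (2,4)=Q, (2,5)=P.
Same type (Q): 1 of 2.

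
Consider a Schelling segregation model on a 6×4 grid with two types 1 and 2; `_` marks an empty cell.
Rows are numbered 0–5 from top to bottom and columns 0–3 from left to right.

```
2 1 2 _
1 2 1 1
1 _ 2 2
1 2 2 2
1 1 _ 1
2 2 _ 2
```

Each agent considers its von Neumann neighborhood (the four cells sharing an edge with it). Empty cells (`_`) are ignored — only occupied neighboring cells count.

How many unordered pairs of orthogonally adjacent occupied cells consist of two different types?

Scan each occupied cell's neighbors to the right and below so each pair is counted once.
From row 0: 5 unlike of 5 pairs (running 5/5).
From row 1: 4 unlike of 6 pairs (running 9/11).
From row 2: 0 unlike of 4 pairs (running 9/15).
From row 3: 3 unlike of 6 pairs (running 12/21).
From row 4: 3 unlike of 4 pairs (running 15/25).
From row 5: 0 unlike of 1 pairs (running 15/26).
Total adjacent occupied pairs: 26; unlike-type pairs: 15.

15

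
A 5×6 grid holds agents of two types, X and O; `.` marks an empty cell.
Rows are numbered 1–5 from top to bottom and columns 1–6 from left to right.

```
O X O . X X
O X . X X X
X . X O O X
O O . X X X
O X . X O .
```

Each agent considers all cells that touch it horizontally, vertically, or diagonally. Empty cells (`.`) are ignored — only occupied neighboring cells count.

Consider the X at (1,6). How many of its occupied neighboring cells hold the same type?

Occupied neighbors of (1,6): (1,5)=X, (2,5)=X, (2,6)=X.
Same type (X): 3 of 3.

3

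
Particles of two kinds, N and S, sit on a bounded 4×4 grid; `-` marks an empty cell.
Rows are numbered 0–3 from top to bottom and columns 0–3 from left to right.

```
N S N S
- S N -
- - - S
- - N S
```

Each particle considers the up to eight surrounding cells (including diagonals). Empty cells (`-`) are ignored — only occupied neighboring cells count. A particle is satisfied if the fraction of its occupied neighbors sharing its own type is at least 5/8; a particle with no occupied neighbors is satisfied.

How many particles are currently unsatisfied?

(0,0)N 0/2 ✗
(0,1)S 1/4 ✗
(0,2)N 1/4 ✗
(0,3)S 0/2 ✗
(1,1)S 1/4 ✗
(1,2)N 1/5 ✗
(2,3)S 1/3 ✗
(3,2)N 0/2 ✗
(3,3)S 1/2 ✗
Unsatisfied: (0,0), (0,1), (0,2), (0,3), (1,1), (1,2), (2,3), (3,2), (3,3) — 9 in total.

9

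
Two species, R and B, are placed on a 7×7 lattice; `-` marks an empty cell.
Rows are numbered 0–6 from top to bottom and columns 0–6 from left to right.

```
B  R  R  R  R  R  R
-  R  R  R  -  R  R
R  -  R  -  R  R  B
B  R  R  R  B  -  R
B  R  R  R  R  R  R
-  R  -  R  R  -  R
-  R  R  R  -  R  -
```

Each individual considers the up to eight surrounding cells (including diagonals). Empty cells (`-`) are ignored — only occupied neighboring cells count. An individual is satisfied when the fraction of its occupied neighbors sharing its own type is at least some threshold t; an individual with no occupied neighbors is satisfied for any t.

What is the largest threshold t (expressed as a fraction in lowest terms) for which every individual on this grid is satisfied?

(0,0)B 0/2
(0,1)R 3/4
(0,2)R 5/5
(0,3)R 4/4
(0,4)R 4/4
(0,5)R 4/4
(0,6)R 3/3
(1,1)R 5/6
(1,2)R 6/6
(1,3)R 6/6
(1,5)R 6/7
(1,6)R 4/5
(2,0)R 2/3
(2,2)R 6/6
(2,4)R 4/5
(2,5)R 4/6
(2,6)B 0/4
(3,0)B 1/4
(3,1)R 5/7
(3,2)R 6/6
(3,3)R 6/7
(3,4)B 0/6
(3,6)R 3/4
(4,0)B 1/4
(4,1)R 4/6
(4,2)R 7/7
(4,3)R 6/7
(4,4)R 5/6
(4,5)R 5/6
(4,6)R 3/3
(5,1)R 4/5
(5,3)R 6/6
(5,4)R 6/6
(5,6)R 3/3
(6,1)R 2/2
(6,2)R 4/4
(6,3)R 3/3
(6,5)R 2/2
The smallest same-type fraction is 0/2 at (0,0), which reduces to 0/1. Any threshold above that leaves this individual unsatisfied.

0/1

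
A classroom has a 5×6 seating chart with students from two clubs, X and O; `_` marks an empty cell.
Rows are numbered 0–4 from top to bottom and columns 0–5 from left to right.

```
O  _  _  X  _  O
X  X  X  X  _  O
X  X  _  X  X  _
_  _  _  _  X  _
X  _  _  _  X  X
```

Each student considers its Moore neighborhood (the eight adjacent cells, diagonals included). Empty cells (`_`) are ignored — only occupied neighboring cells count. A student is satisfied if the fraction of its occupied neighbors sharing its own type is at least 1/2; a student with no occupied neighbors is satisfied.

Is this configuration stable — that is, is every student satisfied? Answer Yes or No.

(0,0)O 0/2 not
(0,3)X 2/2 satisfied
(0,5)O 1/1 satisfied
(1,0)X 3/4 satisfied
(1,1)X 4/5 satisfied
(1,2)X 5/5 satisfied
(1,3)X 4/4 satisfied
(1,5)O 1/2 satisfied
(2,0)X 3/3 satisfied
(2,1)X 4/4 satisfied
(2,3)X 4/4 satisfied
(2,4)X 3/4 satisfied
(3,4)X 4/4 satisfied
(4,0)X 0/0 satisfied
(4,4)X 2/2 satisfied
(4,5)X 2/2 satisfied
For instance (0,0) has only 0/2 same-type neighbors, below 1/2.

No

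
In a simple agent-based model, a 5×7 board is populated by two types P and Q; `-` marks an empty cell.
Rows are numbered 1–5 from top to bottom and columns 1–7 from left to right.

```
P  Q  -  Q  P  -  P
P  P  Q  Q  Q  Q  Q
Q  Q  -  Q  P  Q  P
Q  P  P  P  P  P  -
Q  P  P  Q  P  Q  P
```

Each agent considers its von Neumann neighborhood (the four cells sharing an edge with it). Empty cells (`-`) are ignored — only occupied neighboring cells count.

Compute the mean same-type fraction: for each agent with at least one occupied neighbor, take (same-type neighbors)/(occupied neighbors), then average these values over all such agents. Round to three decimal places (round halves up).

0.427

Row 1: (1,1)P 1/2 · (1,2)Q 0/2 · (1,4)Q 1/2 · (1,5)P 0/2 · (1,7)P 0/1
Row 2: (2,1)P 2/3 · (2,2)P 1/4 · (2,3)Q 1/2 · (2,4)Q 4/4 · (2,5)Q 2/4 · (2,6)Q 3/3 · (2,7)Q 1/3
Row 3: (3,1)Q 2/3 · (3,2)Q 1/3 · (3,4)Q 1/3 · (3,5)P 1/4 · (3,6)Q 1/4 · (3,7)P 0/2
Row 4: (4,1)Q 2/3 · (4,2)P 2/4 · (4,3)P 3/3 · (4,4)P 2/4 · (4,5)P 4/4 · (4,6)P 1/3
Row 5: (5,1)Q 1/2 · (5,2)P 2/3 · (5,3)P 2/3 · (5,4)Q 0/3 · (5,5)P 1/3 · (5,6)Q 0/3 · (5,7)P 0/1
Sum over 31 agents: 1/2 + 0/2 + 1/2 + 0/2 + 0/1 + 2/3 + 1/4 + 1/2 + 4/4 + 2/4 + 3/3 + 1/3 + 2/3 + 1/3 + 1/3 + 1/4 + 1/4 + 0/2 + 2/3 + 2/4 + 3/3 + 2/4 + 4/4 + 1/3 + 1/2 + 2/3 + 2/3 + 0/3 + 1/3 + 0/3 + 0/1 = 53/4; mean = 53/4 ÷ 31 = 53/124 = 0.427419… → 0.427.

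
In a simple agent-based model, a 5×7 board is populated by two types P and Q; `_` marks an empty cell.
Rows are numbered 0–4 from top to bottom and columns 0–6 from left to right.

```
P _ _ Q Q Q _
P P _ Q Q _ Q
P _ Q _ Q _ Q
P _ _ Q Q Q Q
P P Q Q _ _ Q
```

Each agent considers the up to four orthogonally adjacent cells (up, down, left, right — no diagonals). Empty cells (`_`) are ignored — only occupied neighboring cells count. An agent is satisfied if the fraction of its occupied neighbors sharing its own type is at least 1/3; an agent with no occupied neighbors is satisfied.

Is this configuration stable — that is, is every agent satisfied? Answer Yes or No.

Yes

(0,0)P 1/1 ok
(0,3)Q 2/2 ok
(0,4)Q 3/3 ok
(0,5)Q 1/1 ok
(1,0)P 3/3 ok
(1,1)P 1/1 ok
(1,3)Q 2/2 ok
(1,4)Q 3/3 ok
(1,6)Q 1/1 ok
(2,0)P 2/2 ok
(2,2)Q 0/0 ok
(2,4)Q 2/2 ok
(2,6)Q 2/2 ok
(3,0)P 2/2 ok
(3,3)Q 2/2 ok
(3,4)Q 3/3 ok
(3,5)Q 2/2 ok
(3,6)Q 3/3 ok
(4,0)P 2/2 ok
(4,1)P 1/2 ok
(4,2)Q 1/2 ok
(4,3)Q 2/2 ok
(4,6)Q 1/1 ok
All meet the threshold, so the configuration is stable.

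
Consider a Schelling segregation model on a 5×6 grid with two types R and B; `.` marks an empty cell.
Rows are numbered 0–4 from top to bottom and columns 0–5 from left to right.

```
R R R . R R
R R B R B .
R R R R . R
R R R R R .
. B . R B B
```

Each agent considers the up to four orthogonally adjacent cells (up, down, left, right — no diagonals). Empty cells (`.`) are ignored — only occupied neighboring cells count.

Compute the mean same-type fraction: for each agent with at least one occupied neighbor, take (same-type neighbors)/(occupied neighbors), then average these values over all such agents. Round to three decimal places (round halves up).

0.692

Row 0: (0,0)R 2/2 · (0,1)R 3/3 · (0,2)R 1/2 · (0,4)R 1/2 · (0,5)R 1/1
Row 1: (1,0)R 3/3 · (1,1)R 3/4 · (1,2)B 0/4 · (1,3)R 1/3 · (1,4)B 0/2
Row 2: (2,0)R 3/3 · (2,1)R 4/4 · (2,2)R 3/4 · (2,3)R 3/3 · (2,5)R — no occupied neighbors
Row 3: (3,0)R 2/2 · (3,1)R 3/4 · (3,2)R 3/3 · (3,3)R 4/4 · (3,4)R 1/2
Row 4: (4,1)B 0/1 · (4,3)R 1/2 · (4,4)B 1/3 · (4,5)B 1/1
Sum over 23 agents: 2/2 + 3/3 + 1/2 + 1/2 + 1/1 + 3/3 + 3/4 + 0/4 + 1/3 + 0/2 + 3/3 + 4/4 + 3/4 + 3/3 + 2/2 + 3/4 + 3/3 + 4/4 + 1/2 + 0/1 + 1/2 + 1/3 + 1/1 = 191/12; mean = 191/12 ÷ 23 = 191/276 = 0.692028… → 0.692.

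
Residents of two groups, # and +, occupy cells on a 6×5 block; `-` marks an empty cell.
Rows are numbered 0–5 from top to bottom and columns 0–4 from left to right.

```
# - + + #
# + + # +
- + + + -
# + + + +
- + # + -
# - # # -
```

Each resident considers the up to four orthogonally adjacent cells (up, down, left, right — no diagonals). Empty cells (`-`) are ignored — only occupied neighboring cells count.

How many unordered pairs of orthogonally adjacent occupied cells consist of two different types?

Scan each occupied cell's neighbors to the right and below so each pair is counted once.
Row 0: #(0,0)–#(1,0)= +(0,2)–+(0,3)= +(0,2)–+(1,2)= +(0,3)–#(0,4)≠ +(0,3)–#(1,3)≠ #(0,4)–+(1,4)≠  → 3/6 unlike.
Row 1: #(1,0)–+(1,1)≠ +(1,1)–+(1,2)= +(1,1)–+(2,1)= +(1,2)–#(1,3)≠ +(1,2)–+(2,2)= #(1,3)–+(1,4)≠ #(1,3)–+(2,3)≠  → 4/7 unlike.
Row 2: +(2,1)–+(2,2)= +(2,1)–+(3,1)= +(2,2)–+(2,3)= +(2,2)–+(3,2)= +(2,3)–+(3,3)=  → 0/5 unlike.
Row 3: #(3,0)–+(3,1)≠ +(3,1)–+(3,2)= +(3,1)–+(4,1)= +(3,2)–+(3,3)= +(3,2)–#(4,2)≠ +(3,3)–+(3,4)= +(3,3)–+(4,3)=  → 2/7 unlike.
Row 4: +(4,1)–#(4,2)≠ #(4,2)–+(4,3)≠ #(4,2)–#(5,2)= +(4,3)–#(5,3)≠  → 3/4 unlike.
Row 5: #(5,2)–#(5,3)=  → 0/1 unlike.
Total adjacent occupied pairs: 30; unlike-type pairs: 12.

12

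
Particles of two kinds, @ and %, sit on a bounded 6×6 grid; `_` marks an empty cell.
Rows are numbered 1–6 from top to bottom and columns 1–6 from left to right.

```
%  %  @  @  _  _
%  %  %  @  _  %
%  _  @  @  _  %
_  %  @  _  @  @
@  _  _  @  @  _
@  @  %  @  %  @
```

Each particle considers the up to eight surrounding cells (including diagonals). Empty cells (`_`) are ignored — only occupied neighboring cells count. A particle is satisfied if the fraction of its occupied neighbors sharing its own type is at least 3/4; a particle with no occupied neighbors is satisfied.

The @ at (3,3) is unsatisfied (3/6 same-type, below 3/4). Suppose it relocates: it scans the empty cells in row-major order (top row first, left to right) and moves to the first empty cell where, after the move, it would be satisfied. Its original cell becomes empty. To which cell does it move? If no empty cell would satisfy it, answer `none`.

Vacating (3,3). Empty cells in order:
  (1,5): 2/3 same-type → still unsatisfied.
  (1,6): 0/1 same-type → still unsatisfied.
  (2,5): 3/5 same-type → still unsatisfied.
  (3,2): 1/6 same-type → still unsatisfied.
  (3,5): 4/6 same-type → still unsatisfied.
  (4,1): 1/3 same-type → still unsatisfied.
  (4,4): 5/5 same-type → satisfied — stop here.

(4,4)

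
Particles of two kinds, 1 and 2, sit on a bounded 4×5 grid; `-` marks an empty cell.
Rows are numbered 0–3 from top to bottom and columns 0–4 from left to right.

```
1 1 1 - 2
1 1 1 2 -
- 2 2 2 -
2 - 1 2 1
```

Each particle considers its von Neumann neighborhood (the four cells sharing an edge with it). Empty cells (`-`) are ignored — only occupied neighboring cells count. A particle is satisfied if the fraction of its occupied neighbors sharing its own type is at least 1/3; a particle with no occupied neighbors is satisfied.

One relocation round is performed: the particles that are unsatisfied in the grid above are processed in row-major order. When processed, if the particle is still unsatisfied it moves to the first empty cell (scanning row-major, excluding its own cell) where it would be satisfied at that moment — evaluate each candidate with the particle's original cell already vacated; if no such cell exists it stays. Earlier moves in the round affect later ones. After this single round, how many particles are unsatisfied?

2

Initially unsatisfied (in order): (3,2), (3,4).
  (3,2) → (0,3).
  (3,4) → (2,0).
Resulting grid:
1 1 1 1 2
1 1 1 2 -
1 2 2 2 -
2 - - 2 -
Unsatisfied now: (0,4), (3,0).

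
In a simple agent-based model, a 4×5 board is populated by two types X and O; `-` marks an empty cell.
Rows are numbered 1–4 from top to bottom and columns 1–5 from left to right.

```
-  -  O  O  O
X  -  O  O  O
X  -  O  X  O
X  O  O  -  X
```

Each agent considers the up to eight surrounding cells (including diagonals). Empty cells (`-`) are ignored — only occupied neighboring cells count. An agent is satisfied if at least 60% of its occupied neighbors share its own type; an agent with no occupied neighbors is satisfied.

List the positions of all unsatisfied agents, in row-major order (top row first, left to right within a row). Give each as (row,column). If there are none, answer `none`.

(3,4), (3,5), (4,1), (4,2), (4,5)

(1,3)O 3/3 satisfied
(1,4)O 5/5 satisfied
(1,5)O 3/3 satisfied
(2,1)X 1/1 satisfied
(2,3)O 4/5 satisfied
(2,4)O 7/8 satisfied
(2,5)O 4/5 satisfied
(3,1)X 2/3 satisfied
(3,3)O 4/5 satisfied
(3,4)X 1/7 not
(3,5)O 2/4 not
(4,1)X 1/2 not
(4,2)O 2/4 not
(4,3)O 2/3 satisfied
(4,5)X 1/2 not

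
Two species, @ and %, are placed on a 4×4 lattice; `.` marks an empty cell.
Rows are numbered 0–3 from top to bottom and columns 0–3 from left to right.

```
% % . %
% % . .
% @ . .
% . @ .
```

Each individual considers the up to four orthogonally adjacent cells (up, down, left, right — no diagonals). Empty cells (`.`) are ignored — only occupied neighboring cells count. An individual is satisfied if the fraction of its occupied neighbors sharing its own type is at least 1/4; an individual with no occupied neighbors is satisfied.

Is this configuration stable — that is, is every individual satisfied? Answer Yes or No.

(0,0)% 2/2 ok
(0,1)% 2/2 ok
(0,3)% 0/0 ok
(1,0)% 3/3 ok
(1,1)% 2/3 ok
(2,0)% 2/3 ok
(2,1)@ 0/2 unhappy
(3,0)% 1/1 ok
(3,2)@ 0/0 ok
For instance (2,1) has only 0/2 same-type neighbors, below 1/4.

No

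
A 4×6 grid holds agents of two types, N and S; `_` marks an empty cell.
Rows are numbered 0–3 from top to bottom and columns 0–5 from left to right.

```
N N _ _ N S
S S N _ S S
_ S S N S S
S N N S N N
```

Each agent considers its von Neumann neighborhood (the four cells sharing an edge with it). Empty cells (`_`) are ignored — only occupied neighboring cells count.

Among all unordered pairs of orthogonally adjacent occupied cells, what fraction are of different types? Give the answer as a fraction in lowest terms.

Scan each occupied cell's neighbors to the right and below so each pair is counted once.
Row 0: N(0,0)–N(0,1)= N(0,0)–S(1,0)≠ N(0,1)–S(1,1)≠ N(0,4)–S(0,5)≠ N(0,4)–S(1,4)≠ S(0,5)–S(1,5)=  → 4/6 unlike.
Row 1: S(1,0)–S(1,1)= S(1,1)–N(1,2)≠ S(1,1)–S(2,1)= N(1,2)–S(2,2)≠ S(1,4)–S(1,5)= S(1,4)–S(2,4)= S(1,5)–S(2,5)=  → 2/7 unlike.
Row 2: S(2,1)–S(2,2)= S(2,1)–N(3,1)≠ S(2,2)–N(2,3)≠ S(2,2)–N(3,2)≠ N(2,3)–S(2,4)≠ N(2,3)–S(3,3)≠ S(2,4)–S(2,5)= S(2,4)–N(3,4)≠ S(2,5)–N(3,5)≠  → 7/9 unlike.
Row 3: S(3,0)–N(3,1)≠ N(3,1)–N(3,2)= N(3,2)–S(3,3)≠ S(3,3)–N(3,4)≠ N(3,4)–N(3,5)=  → 3/5 unlike.
Total adjacent occupied pairs: 27; unlike-type pairs: 16.
16/27 is already in lowest terms.

16/27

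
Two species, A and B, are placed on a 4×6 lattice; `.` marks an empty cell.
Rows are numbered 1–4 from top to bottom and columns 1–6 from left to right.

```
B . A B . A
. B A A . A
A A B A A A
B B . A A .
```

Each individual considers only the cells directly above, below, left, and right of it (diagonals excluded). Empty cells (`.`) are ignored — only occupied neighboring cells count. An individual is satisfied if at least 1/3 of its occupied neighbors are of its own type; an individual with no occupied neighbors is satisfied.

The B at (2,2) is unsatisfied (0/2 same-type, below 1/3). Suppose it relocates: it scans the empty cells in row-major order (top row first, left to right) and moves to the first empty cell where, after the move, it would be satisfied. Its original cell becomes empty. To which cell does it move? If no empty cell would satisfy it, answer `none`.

Vacating (2,2). Empty cells in order:
  (1,2): 1/2 same-type → satisfied — stop here.

(1,2)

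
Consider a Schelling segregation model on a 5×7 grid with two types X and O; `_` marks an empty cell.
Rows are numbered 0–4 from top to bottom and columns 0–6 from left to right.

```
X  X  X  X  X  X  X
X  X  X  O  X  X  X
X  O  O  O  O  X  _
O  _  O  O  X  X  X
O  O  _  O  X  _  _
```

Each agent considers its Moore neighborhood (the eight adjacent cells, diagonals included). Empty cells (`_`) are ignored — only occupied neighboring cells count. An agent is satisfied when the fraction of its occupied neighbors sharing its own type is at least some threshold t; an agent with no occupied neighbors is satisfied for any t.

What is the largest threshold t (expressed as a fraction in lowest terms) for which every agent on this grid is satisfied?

3/8

Row 0: (0,0)X 3/3 · (0,1)X 5/5 · (0,2)X 4/5 · (0,3)X 4/5 · (0,4)X 4/5 · (0,5)X 5/5 · (0,6)X 3/3
Row 1: (1,0)X 4/5 · (1,1)X 6/8 · (1,2)X 4/8 · (1,3)O 3/8 · (1,4)X 5/8 · (1,5)X 6/7 · (1,6)X 4/4
Row 2: (2,0)X 2/4 · (2,1)O 3/7 · (2,2)O 5/7 · (2,3)O 5/8 · (2,4)O 3/8 · (2,5)X 6/7
Row 3: (3,0)O 3/4 · (3,2)O 6/6 · (3,3)O 5/7 · (3,4)X 3/7 · (3,5)X 4/5 · (3,6)X 2/2
Row 4: (4,0)O 2/2 · (4,1)O 3/3 · (4,3)O 2/4 · (4,4)X 2/4
The smallest same-type fraction is 3/8 at (1,3), which reduces to 3/8. Any threshold above that leaves this agent unsatisfied.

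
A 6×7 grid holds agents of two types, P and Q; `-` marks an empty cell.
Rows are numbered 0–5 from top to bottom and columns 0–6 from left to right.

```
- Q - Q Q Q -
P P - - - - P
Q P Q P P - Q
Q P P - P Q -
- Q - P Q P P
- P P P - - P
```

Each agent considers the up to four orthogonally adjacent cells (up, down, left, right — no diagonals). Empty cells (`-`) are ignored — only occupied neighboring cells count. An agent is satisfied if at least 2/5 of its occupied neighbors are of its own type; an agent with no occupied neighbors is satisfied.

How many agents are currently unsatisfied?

10

(0,1)Q 0/1 unhappy
(0,3)Q 1/1 ok
(0,4)Q 2/2 ok
(0,5)Q 1/1 ok
(1,0)P 1/2 ok
(1,1)P 2/3 ok
(1,6)P 0/1 unhappy
(2,0)Q 1/3 unhappy
(2,1)P 2/4 ok
(2,2)Q 0/3 unhappy
(2,3)P 1/2 ok
(2,4)P 2/2 ok
(2,6)Q 0/1 unhappy
(3,0)Q 1/2 ok
(3,1)P 2/4 ok
(3,2)P 1/2 ok
(3,4)P 1/3 unhappy
(3,5)Q 0/2 unhappy
(4,1)Q 0/2 unhappy
(4,3)P 1/2 ok
(4,4)Q 0/3 unhappy
(4,5)P 1/3 unhappy
(4,6)P 2/2 ok
(5,1)P 1/2 ok
(5,2)P 2/2 ok
(5,3)P 2/2 ok
(5,6)P 1/1 ok
Unsatisfied: (0,1), (1,6), (2,0), (2,2), (2,6), (3,4), (3,5), (4,1), (4,4), (4,5) — 10 in total.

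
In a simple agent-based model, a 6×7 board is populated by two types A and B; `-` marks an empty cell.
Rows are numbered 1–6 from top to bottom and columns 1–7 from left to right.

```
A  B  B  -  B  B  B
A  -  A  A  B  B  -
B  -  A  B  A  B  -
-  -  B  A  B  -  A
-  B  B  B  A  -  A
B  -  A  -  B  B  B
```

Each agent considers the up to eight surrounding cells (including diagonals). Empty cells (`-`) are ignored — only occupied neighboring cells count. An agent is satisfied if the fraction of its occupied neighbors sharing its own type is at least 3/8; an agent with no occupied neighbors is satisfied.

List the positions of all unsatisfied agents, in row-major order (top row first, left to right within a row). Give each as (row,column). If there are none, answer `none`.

(1,1)A 1/2 satisfied
(1,2)B 1/4 not
(1,3)B 1/3 not
(1,5)B 3/4 satisfied
(1,6)B 4/4 satisfied
(1,7)B 2/2 satisfied
(2,1)A 1/3 not
(2,3)A 2/5 satisfied
(2,4)A 3/7 satisfied
(2,5)B 5/7 satisfied
(2,6)B 5/6 satisfied
(3,1)B 0/1 not
(3,3)A 3/5 satisfied
(3,4)B 3/8 satisfied
(3,5)A 2/7 not
(3,6)B 3/5 satisfied
(4,3)B 4/6 satisfied
(4,4)A 3/8 satisfied
(4,5)B 3/6 satisfied
(4,7)A 1/2 satisfied
(5,2)B 3/4 satisfied
(5,3)B 3/5 satisfied
(5,4)B 4/7 satisfied
(5,5)A 1/5 not
(5,7)A 1/3 not
(6,1)B 1/1 satisfied
(6,3)A 0/3 not
(6,5)B 2/3 satisfied
(6,6)B 2/4 satisfied
(6,7)B 1/2 satisfied

(1,2), (1,3), (2,1), (3,1), (3,5), (5,5), (5,7), (6,3)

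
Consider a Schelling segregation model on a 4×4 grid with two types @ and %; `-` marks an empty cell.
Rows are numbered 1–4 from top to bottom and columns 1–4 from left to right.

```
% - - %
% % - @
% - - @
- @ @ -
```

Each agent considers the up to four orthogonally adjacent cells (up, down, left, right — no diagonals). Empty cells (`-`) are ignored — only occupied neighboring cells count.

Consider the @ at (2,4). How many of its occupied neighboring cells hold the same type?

1

Occupied neighbors of (2,4): (1,4)=%, (3,4)=@.
Same type (@): 1 of 2.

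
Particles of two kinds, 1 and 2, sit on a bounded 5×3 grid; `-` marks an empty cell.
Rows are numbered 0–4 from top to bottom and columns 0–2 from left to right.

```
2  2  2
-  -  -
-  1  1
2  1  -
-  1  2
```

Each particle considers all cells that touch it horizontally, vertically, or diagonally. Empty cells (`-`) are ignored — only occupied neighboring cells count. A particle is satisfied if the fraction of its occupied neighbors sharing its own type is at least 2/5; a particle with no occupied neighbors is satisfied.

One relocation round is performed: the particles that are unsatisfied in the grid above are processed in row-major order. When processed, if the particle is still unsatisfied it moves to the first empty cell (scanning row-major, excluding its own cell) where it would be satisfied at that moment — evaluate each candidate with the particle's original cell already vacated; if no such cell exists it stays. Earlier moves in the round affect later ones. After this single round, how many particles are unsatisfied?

Initially unsatisfied (in order): (3,0), (4,1), (4,2).
  (3,0) → (1,0).
  (4,1): now satisfied by earlier moves; stays.
  (4,2) → (1,1).
Resulting grid:
2 2 2
2 2 -
- 1 1
- 1 -
- 1 -
All satisfied now.

0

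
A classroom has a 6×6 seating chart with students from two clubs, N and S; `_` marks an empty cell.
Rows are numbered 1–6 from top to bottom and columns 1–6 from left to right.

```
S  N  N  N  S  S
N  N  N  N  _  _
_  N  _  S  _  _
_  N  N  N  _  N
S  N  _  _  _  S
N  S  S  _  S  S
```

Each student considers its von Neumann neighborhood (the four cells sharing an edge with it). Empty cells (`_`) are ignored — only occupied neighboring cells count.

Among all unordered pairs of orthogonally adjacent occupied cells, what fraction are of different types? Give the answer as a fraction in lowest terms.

Scan each occupied cell's neighbors to the right and below so each pair is counted once.
From row 1: 3 unlike of 9 pairs (running 3/9).
From row 2: 1 unlike of 5 pairs (running 4/14).
From row 3: 1 unlike of 2 pairs (running 5/16).
From row 4: 1 unlike of 4 pairs (running 6/20).
From row 5: 3 unlike of 4 pairs (running 9/24).
From row 6: 1 unlike of 3 pairs (running 10/27).
Total adjacent occupied pairs: 27; unlike-type pairs: 10.
10/27 is already in lowest terms.

10/27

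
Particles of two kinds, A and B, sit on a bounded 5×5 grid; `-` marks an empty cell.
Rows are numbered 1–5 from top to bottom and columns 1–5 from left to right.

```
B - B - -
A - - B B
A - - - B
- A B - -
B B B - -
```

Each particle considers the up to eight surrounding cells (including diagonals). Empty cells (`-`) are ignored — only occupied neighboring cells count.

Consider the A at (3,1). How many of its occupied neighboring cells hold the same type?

2

Occupied neighbors of (3,1): (2,1)=A, (4,2)=A.
Same type (A): 2 of 2.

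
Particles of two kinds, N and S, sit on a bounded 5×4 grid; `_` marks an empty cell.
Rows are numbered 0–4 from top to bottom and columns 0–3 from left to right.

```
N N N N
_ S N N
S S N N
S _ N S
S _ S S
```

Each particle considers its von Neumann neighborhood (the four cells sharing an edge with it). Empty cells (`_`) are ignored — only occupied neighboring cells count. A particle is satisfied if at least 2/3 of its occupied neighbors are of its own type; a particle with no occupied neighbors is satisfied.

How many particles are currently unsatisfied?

4

(0,0)N 1/1 ok
(0,1)N 2/3 ok
(0,2)N 3/3 ok
(0,3)N 2/2 ok
(1,1)S 1/3 unhappy
(1,2)N 3/4 ok
(1,3)N 3/3 ok
(2,0)S 2/2 ok
(2,1)S 2/3 ok
(2,2)N 3/4 ok
(2,3)N 2/3 ok
(3,0)S 2/2 ok
(3,2)N 1/3 unhappy
(3,3)S 1/3 unhappy
(4,0)S 1/1 ok
(4,2)S 1/2 unhappy
(4,3)S 2/2 ok
Unsatisfied: (1,1), (3,2), (3,3), (4,2) — 4 in total.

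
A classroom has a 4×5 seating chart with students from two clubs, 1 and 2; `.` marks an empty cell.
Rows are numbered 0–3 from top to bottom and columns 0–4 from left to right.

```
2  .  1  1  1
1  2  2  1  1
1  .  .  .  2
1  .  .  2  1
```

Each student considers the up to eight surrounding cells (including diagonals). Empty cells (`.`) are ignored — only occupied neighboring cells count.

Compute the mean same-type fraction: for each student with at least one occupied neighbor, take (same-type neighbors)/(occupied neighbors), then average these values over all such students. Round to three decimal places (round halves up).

(0,0)2 1/2
(0,2)1 2/4
(0,3)1 4/5
(0,4)1 3/3
(1,0)1 1/3
(1,1)2 2/5
(1,2)2 1/4
(1,3)1 4/6
(1,4)1 3/4
(2,0)1 2/3
(2,4)2 1/4
(3,0)1 1/1
(3,3)2 1/2
(3,4)1 0/2
Sum over 14 students: 1/2 + 2/4 + 4/5 + 3/3 + 1/3 + 2/5 + 1/4 + 4/6 + 3/4 + 2/3 + 1/4 + 1/1 + 1/2 + 0/2 = 457/60; mean = 457/60 ÷ 14 = 457/840 = 0.544047… → 0.544.

0.544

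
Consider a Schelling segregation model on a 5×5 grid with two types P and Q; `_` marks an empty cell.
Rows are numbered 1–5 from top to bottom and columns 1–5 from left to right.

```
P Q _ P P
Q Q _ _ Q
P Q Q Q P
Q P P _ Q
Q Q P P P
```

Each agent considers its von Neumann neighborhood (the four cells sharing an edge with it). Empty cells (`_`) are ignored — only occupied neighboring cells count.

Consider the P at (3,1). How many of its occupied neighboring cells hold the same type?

0

Occupied neighbors of (3,1): (2,1)=Q, (4,1)=Q, (3,2)=Q.
Same type (P): 0 of 3.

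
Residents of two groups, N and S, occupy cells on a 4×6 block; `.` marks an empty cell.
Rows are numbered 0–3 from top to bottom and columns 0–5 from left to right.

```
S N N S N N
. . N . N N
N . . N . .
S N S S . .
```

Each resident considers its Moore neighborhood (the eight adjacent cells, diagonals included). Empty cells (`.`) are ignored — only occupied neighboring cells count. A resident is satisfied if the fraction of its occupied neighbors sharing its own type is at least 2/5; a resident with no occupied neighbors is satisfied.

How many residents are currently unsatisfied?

5

Row 0: (0,0)S 0/1 unhappy · (0,1)N 2/3 ok · (0,2)N 2/3 ok · (0,3)S 0/4 unhappy · (0,4)N 3/4 ok · (0,5)N 3/3 ok
Row 1: (1,2)N 3/4 ok · (1,4)N 4/5 ok · (1,5)N 3/3 ok
Row 2: (2,0)N 1/2 ok · (2,3)N 2/4 ok
Row 3: (3,0)S 0/2 unhappy · (3,1)N 1/3 unhappy · (3,2)S 1/3 unhappy · (3,3)S 1/2 ok
Unsatisfied: (0,0), (0,3), (3,0), (3,1), (3,2) — 5 in total.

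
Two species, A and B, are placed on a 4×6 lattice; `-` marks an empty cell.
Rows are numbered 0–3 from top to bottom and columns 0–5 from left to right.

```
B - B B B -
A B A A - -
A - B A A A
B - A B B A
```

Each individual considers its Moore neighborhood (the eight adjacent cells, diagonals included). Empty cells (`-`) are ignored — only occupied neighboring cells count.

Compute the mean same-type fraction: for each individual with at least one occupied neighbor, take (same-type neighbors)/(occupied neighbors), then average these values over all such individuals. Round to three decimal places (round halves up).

Row 0: (0,0)B 1/2 · (0,2)B 2/4 · (0,3)B 2/4 · (0,4)B 1/2
Row 1: (1,0)A 1/3 · (1,1)B 3/6 · (1,2)A 2/6 · (1,3)A 3/7
Row 2: (2,0)A 1/3 · (2,2)B 2/6 · (2,3)A 4/7 · (2,4)A 4/6 · (2,5)A 2/3
Row 3: (3,0)B 0/1 · (3,2)A 1/3 · (3,3)B 2/5 · (3,4)B 1/5 · (3,5)A 2/3
Sum over 18 individuals: 1/2 + 2/4 + 2/4 + 1/2 + 1/3 + 3/6 + 2/6 + 3/7 + 1/3 + 2/6 + 4/7 + 4/6 + 2/3 + 0/1 + 1/3 + 2/5 + 1/5 + 2/3 = 233/30; mean = 233/30 ÷ 18 = 233/540 = 0.431481… → 0.431.

0.431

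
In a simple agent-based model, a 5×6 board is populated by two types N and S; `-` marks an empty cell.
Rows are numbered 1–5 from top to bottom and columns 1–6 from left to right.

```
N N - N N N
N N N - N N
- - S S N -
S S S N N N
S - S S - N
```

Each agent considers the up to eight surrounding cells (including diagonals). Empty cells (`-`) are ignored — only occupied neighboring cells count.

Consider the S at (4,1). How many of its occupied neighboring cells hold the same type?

2

Occupied neighbors of (4,1): (4,2)=S, (5,1)=S.
Same type (S): 2 of 2.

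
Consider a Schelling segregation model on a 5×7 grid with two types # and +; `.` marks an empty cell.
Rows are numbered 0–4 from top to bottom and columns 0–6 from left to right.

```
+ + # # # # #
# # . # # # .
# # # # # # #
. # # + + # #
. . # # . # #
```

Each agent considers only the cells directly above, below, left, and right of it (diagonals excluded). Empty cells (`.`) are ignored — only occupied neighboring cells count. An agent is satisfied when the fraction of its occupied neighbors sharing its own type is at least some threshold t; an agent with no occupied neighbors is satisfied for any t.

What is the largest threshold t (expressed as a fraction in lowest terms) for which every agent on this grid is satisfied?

(0,0)+ 1/2
(0,1)+ 1/3
(0,2)# 1/2
(0,3)# 3/3
(0,4)# 3/3
(0,5)# 3/3
(0,6)# 1/1
(1,0)# 2/3
(1,1)# 2/3
(1,3)# 3/3
(1,4)# 4/4
(1,5)# 3/3
(2,0)# 2/2
(2,1)# 4/4
(2,2)# 3/3
(2,3)# 3/4
(2,4)# 3/4
(2,5)# 4/4
(2,6)# 2/2
(3,1)# 2/2
(3,2)# 3/4
(3,3)+ 1/4
(3,4)+ 1/3
(3,5)# 3/4
(3,6)# 3/3
(4,2)# 2/2
(4,3)# 1/2
(4,5)# 2/2
(4,6)# 2/2
The smallest same-type fraction is 1/4 at (3,3), which reduces to 1/4. Any threshold above that leaves this agent unsatisfied.

1/4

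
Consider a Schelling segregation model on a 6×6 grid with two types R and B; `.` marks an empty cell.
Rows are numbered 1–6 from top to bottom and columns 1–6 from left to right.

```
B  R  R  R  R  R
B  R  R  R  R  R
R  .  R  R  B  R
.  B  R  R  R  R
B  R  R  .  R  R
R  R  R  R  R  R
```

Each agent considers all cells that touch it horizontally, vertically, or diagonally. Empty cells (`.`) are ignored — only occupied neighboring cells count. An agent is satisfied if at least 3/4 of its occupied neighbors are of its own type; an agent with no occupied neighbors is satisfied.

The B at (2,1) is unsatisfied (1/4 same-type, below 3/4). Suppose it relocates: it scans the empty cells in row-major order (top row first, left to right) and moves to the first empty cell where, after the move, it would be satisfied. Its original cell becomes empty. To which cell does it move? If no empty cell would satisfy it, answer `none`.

none

Vacating (2,1). Empty cells in order:
  (3,2): 1/6 same-type → still unsatisfied.
  (4,1): 2/4 same-type → still unsatisfied.
  (5,4): 0/8 same-type → still unsatisfied.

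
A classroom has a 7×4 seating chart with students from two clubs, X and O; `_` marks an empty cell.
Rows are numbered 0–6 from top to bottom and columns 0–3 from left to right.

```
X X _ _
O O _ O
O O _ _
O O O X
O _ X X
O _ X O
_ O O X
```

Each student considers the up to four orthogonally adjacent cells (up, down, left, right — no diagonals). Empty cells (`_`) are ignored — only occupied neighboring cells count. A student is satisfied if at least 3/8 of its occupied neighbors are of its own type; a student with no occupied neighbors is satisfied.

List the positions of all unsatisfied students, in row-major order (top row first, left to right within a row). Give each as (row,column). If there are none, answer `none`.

(0,0)X 1/2 ✓
(0,1)X 1/2 ✓
(1,0)O 2/3 ✓
(1,1)O 2/3 ✓
(1,3)O 0/0 ✓
(2,0)O 3/3 ✓
(2,1)O 3/3 ✓
(3,0)O 3/3 ✓
(3,1)O 3/3 ✓
(3,2)O 1/3 ✗
(3,3)X 1/2 ✓
(4,0)O 2/2 ✓
(4,2)X 2/3 ✓
(4,3)X 2/3 ✓
(5,0)O 1/1 ✓
(5,2)X 1/3 ✗
(5,3)O 0/3 ✗
(6,1)O 1/1 ✓
(6,2)O 1/3 ✗
(6,3)X 0/2 ✗

(3,2), (5,2), (5,3), (6,2), (6,3)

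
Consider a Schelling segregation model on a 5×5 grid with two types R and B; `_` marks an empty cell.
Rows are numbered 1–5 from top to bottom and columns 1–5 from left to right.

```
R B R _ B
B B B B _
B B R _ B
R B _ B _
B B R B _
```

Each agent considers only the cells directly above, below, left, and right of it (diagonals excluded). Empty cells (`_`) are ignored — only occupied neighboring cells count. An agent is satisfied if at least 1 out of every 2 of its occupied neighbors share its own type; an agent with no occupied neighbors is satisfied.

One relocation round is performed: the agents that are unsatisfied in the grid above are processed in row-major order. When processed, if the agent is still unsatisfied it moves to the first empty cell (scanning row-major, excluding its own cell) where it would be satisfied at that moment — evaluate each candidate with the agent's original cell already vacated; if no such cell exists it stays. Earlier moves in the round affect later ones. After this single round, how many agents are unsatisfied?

Initially unsatisfied (in order): (1,1), (1,2), (1,3), (3,3), (4,1), (5,3).
  (1,1) → (4,3).
  (1,2): now satisfied by earlier moves; stays.
  (1,3): no empty cell satisfies it; stays.
  (3,3): no empty cell satisfies it; stays.
  (4,1): no empty cell satisfies it; stays.
  (5,3): no empty cell satisfies it; stays.
Resulting grid:
_ B R _ B
B B B B _
B B R _ B
R B R B _
B B R B _
Unsatisfied now: (1,3), (3,3), (4,1), (5,3).

4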